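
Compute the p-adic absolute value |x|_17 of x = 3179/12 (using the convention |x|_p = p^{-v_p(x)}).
|3179/12|_17 = 1/289

Step 1 — compute v_17(x) by factoring powers of 17 out of the numerator and denominator: v_17(3179/12) = 2. Step 2 — apply |x|_p = p^{-v_p(x)} = 17^{-2} = 1/289.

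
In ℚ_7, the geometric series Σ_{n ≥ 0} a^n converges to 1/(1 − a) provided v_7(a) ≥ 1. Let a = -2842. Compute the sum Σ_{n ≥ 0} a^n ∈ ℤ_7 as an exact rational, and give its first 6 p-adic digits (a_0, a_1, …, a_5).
Σ a^n = 1/(1 − a) = 1/2843;  first 6 digits = (1, 0, 5, 5, 2, 4)

v_7(a) = 2 ≥ 1, so the series converges in ℤ_7 to 1/(1 − a) = 1/(1 − (-2842)) = 1/2843. Expand this rational in ℤ_7: compute digits iteratively via d_i = x_i mod 7, x_{i+1} = (x_i − d_i)/7. The first 6 digits are (1, 0, 5, 5, 2, 4).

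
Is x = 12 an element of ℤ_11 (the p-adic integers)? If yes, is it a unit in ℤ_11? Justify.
x ∈ ℤ_11^× (unit); v_11(x) = 0

ℤ_11 = {x ∈ ℚ_11 : v_11(x) ≥ 0} and ℤ_11^× = {x ∈ ℤ_11 : v_11(x) = 0}. Here v_11(12) = v_11(num) − v_11(den) = 0; compare against these criteria.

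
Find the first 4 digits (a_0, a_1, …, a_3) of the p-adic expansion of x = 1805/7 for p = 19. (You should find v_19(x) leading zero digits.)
(a_0, …, a_3) = (0, 0, 17, 10)

v_19(1805/7) = 2, so a_0 = ... = a_1 = 0. Factor out: x = 19^2 · u with u = 5/7 a unit in ℤ_19. Expand u iteratively via a_{v+i} = u_i mod 19, u_{i+1} = (u_i − a_{v+i})/19:
  u_0 = 5/7;  a_2 = 17;  u_1 = (u_0 − 17)/19 = -6/7
  u_1 = -6/7;  a_3 = 10;  u_2 = (u_1 − 10)/19 = -4/7
Digits: (0, 0, 17, 10).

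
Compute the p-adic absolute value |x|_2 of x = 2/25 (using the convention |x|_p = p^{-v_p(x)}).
|2/25|_2 = 1/2

Step 1 — compute v_2(x) by factoring powers of 2 out of the numerator and denominator: v_2(2/25) = 1. Step 2 — apply |x|_p = p^{-v_p(x)} = 2^{-1} = 1/2.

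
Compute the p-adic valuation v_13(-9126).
v_13(-9126) = 2

v_13(n) is the largest exponent k such that 13^k divides n. Factor out: -9126 = -13^2 · 54. (Sign doesn't affect v_p.) So v_13(-9126) = 2.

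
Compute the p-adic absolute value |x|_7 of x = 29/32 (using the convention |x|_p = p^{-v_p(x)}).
|29/32|_7 = 1

Step 1 — compute v_7(x) by factoring powers of 7 out of the numerator and denominator: v_7(29/32) = 0. Step 2 — apply |x|_p = p^{-v_p(x)} = 7^{0} = 1.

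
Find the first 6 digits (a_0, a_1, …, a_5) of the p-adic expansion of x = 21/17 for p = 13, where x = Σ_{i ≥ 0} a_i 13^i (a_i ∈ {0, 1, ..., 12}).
(a_0, …, a_5) = (2, 3, 12, 9, 0, 3)

v_13(21/17) = 0 (numerator and denominator both coprime to 13), so x ∈ ℤ_13^×. Compute digits iteratively via a_i = x_i mod 13, x_{i+1} = (x_i − a_i)/13, with x_0 = x:
  x_0 = 21/17;  a_0 = 2;  x_1 = (x_0 − 2)/13 = -1/17
  x_1 = -1/17;  a_1 = 3;  x_2 = (x_1 − 3)/13 = -4/17
  x_2 = -4/17;  a_2 = 12;  x_3 = (x_2 − 12)/13 = -16/17
  x_3 = -16/17;  a_3 = 9;  x_4 = (x_3 − 9)/13 = -13/17
  x_4 = -13/17;  a_4 = 0;  x_5 = (x_4 − 0)/13 = -1/17
  x_5 = -1/17;  a_5 = 3;  x_6 = (x_5 − 3)/13 = -4/17
Digits: (2, 3, 12, 9, 0, 3).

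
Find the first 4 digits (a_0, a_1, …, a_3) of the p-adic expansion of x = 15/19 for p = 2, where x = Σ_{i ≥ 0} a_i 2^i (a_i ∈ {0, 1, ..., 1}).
(a_0, …, a_3) = (1, 0, 1, 0)

v_2(15/19) = 0 (numerator and denominator both coprime to 2), so x ∈ ℤ_2^×. Compute digits iteratively via a_i = x_i mod 2, x_{i+1} = (x_i − a_i)/2, with x_0 = x:
  x_0 = 15/19;  a_0 = 1;  x_1 = (x_0 − 1)/2 = -2/19
  x_1 = -2/19;  a_1 = 0;  x_2 = (x_1 − 0)/2 = -1/19
  x_2 = -1/19;  a_2 = 1;  x_3 = (x_2 − 1)/2 = -10/19
  x_3 = -10/19;  a_3 = 0;  x_4 = (x_3 − 0)/2 = -5/19
Digits: (1, 0, 1, 0).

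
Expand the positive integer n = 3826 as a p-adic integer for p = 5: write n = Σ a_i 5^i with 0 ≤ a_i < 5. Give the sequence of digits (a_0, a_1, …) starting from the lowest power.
(a_0, a_1, …) = (1, 0, 3, 0, 1, 1)

Repeated division by 5 gives the digits low-to-high: 3826 = 1 + 3·5^2 + 1·5^4 + 1·5^5. Digit sequence: (1, 0, 3, 0, 1, 1).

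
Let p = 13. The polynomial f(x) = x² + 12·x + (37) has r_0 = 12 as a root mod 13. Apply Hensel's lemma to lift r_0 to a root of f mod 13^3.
r_2 = 233 (mod 2197)

Hensel: r_{i+1} = r_i − f(r_i)·(f′(r_i))^{-1} mod 13^{i+2}, f′(x) = 2x + 12. Iterate:
  r_0 = 12 (mod 13)
  r_1 = 64 (mod 169)
  r_2 = 233 (mod 2197)
Final: r = 233 satisfies f(r) ≡ 0 mod 13^3.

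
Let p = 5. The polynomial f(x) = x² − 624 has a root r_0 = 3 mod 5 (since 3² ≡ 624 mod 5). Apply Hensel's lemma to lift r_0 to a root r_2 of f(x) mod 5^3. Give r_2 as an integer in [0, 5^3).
r_2 = 68 (mod 125)

Hensel's recurrence: r_{i+1} = r_i − f(r_i)·(f′(r_i))^{-1} mod 5^{i+2}, with f′(x) = 2x. Iterate:
  r_0 = 3 (mod 5)
  r_1 = 18 (mod 25)
  r_2 = 68 (mod 125)
Final: r_2 = 68, and one checks f(r_2) ≡ 0 mod 5^3.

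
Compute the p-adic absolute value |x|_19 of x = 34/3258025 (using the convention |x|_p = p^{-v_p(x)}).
|34/3258025|_19 = 130321

Step 1 — compute v_19(x) by factoring powers of 19 out of the numerator and denominator: v_19(34/3258025) = -4. Step 2 — apply |x|_p = p^{-v_p(x)} = 19^{4} = 130321.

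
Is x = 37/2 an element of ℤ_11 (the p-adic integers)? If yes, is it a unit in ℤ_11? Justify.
x ∈ ℤ_11^× (unit); v_11(x) = 0

ℤ_11 = {x ∈ ℚ_11 : v_11(x) ≥ 0} and ℤ_11^× = {x ∈ ℤ_11 : v_11(x) = 0}. Here v_11(37/2) = v_11(num) − v_11(den) = 0; compare against these criteria.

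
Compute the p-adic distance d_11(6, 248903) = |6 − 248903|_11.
d_11(6, 248903) = 1/14641

Step 1 — x − y = 6 − 248903 = -248897. Step 2 — v_11(-248897) = 4 (factor: -248897 = −(11^4 · 17); the sign does not affect v_p). Step 3 — |x − y|_11 = 11^{-4} = 1/14641.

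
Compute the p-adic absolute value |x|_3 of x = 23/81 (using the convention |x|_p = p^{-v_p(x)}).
|23/81|_3 = 81

Step 1 — compute v_3(x) by factoring powers of 3 out of the numerator and denominator: v_3(23/81) = -4. Step 2 — apply |x|_p = p^{-v_p(x)} = 3^{4} = 81.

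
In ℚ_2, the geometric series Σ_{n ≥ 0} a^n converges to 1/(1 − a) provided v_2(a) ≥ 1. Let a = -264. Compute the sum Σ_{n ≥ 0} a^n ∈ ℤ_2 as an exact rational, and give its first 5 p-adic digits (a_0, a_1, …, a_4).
Σ a^n = 1/(1 − a) = 1/265;  first 5 digits = (1, 0, 0, 1, 1)

v_2(a) = 3 ≥ 1, so the series converges in ℤ_2 to 1/(1 − a) = 1/(1 − (-264)) = 1/265. Expand this rational in ℤ_2: compute digits iteratively via d_i = x_i mod 2, x_{i+1} = (x_i − d_i)/2. The first 5 digits are (1, 0, 0, 1, 1).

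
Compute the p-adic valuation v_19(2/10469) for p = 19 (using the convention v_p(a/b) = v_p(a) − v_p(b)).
v_19(2/10469) = -2

Factor powers of 19 from the numerator and denominator of the reduced fraction: 2 = 19^0 · 2 and 10469 = 19^2 · 29. Apply v_p(a/b) = v_p(a) − v_p(b): v_19(2/10469) = 0 − 2 = -2.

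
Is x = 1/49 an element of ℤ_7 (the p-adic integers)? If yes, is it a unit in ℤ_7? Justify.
x ∉ ℤ_7 (v_7(x) = -2 < 0)

ℤ_7 = {x ∈ ℚ_7 : v_7(x) ≥ 0} and ℤ_7^× = {x ∈ ℤ_7 : v_7(x) = 0}. Here v_7(1/49) = v_7(num) − v_7(den) = -2; compare against these criteria.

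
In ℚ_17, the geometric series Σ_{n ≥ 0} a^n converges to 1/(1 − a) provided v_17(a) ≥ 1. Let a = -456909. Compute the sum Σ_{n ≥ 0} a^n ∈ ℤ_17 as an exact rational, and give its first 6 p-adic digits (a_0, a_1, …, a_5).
Σ a^n = 1/(1 − a) = 1/456910;  first 6 digits = (1, 0, 0, 9, 11, 16)

v_17(a) = 3 ≥ 1, so the series converges in ℤ_17 to 1/(1 − a) = 1/(1 − (-456909)) = 1/456910. Expand this rational in ℤ_17: compute digits iteratively via d_i = x_i mod 17, x_{i+1} = (x_i − d_i)/17. The first 6 digits are (1, 0, 0, 9, 11, 16).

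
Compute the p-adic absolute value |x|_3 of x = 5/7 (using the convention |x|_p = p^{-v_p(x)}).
|5/7|_3 = 1

Step 1 — compute v_3(x) by factoring powers of 3 out of the numerator and denominator: v_3(5/7) = 0. Step 2 — apply |x|_p = p^{-v_p(x)} = 3^{0} = 1.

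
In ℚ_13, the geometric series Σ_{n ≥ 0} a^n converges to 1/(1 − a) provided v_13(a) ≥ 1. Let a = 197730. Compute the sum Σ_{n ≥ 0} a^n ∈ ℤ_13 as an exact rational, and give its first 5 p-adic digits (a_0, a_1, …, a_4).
Σ a^n = 1/(1 − a) = -1/197729;  first 5 digits = (1, 0, 0, 12, 6)

v_13(a) = 3 ≥ 1, so the series converges in ℤ_13 to 1/(1 − a) = 1/(1 − 197730) = -1/197729. Expand this rational in ℤ_13: compute digits iteratively via d_i = x_i mod 13, x_{i+1} = (x_i − d_i)/13. The first 5 digits are (1, 0, 0, 12, 6).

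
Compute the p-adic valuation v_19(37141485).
v_19(37141485) = 5

v_19(n) is the largest exponent k such that 19^k divides n. Factor out: 37141485 = 19^5 · 15. (Sign doesn't affect v_p.) So v_19(37141485) = 5.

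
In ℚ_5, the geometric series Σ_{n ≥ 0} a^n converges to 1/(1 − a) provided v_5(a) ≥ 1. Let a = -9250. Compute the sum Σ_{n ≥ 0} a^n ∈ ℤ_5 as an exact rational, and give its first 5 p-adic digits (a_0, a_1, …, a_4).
Σ a^n = 1/(1 − a) = 1/9251;  first 5 digits = (1, 0, 0, 1, 0)

v_5(a) = 3 ≥ 1, so the series converges in ℤ_5 to 1/(1 − a) = 1/(1 − (-9250)) = 1/9251. Expand this rational in ℤ_5: compute digits iteratively via d_i = x_i mod 5, x_{i+1} = (x_i − d_i)/5. The first 5 digits are (1, 0, 0, 1, 0).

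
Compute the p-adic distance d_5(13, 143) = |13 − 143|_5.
d_5(13, 143) = 1/5

Step 1 — x − y = 13 − 143 = -130. Step 2 — v_5(-130) = 1 (factor: -130 = −(5^1 · 26); the sign does not affect v_p). Step 3 — |x − y|_5 = 5^{-1} = 1/5.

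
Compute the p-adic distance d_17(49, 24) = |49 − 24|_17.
d_17(49, 24) = 1

Step 1 — x − y = 49 − 24 = 25. Step 2 — v_17(25) = 0 (factor: 25 = (17^0 · 25); the sign does not affect v_p). Step 3 — |x − y|_17 = 17^{0} = 1.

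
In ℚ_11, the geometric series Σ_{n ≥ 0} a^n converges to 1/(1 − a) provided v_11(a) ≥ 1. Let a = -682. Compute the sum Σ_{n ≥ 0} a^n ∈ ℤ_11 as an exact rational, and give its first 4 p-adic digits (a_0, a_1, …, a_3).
Σ a^n = 1/(1 − a) = 1/683;  first 4 digits = (1, 4, 10, 5)

v_11(a) = 1 ≥ 1, so the series converges in ℤ_11 to 1/(1 − a) = 1/(1 − (-682)) = 1/683. Expand this rational in ℤ_11: compute digits iteratively via d_i = x_i mod 11, x_{i+1} = (x_i − d_i)/11. The first 4 digits are (1, 4, 10, 5).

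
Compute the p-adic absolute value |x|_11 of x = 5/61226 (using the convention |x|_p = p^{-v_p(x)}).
|5/61226|_11 = 1331

Step 1 — compute v_11(x) by factoring powers of 11 out of the numerator and denominator: v_11(5/61226) = -3. Step 2 — apply |x|_p = p^{-v_p(x)} = 11^{3} = 1331.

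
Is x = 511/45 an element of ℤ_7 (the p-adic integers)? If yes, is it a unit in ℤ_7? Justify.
x ∈ ℤ_7 but not a unit; v_7(x) = 1 > 0

ℤ_7 = {x ∈ ℚ_7 : v_7(x) ≥ 0} and ℤ_7^× = {x ∈ ℤ_7 : v_7(x) = 0}. Here v_7(511/45) = v_7(num) − v_7(den) = 1; compare against these criteria.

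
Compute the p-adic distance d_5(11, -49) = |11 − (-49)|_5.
d_5(11, -49) = 1/5

Step 1 — x − y = 11 − (-49) = 60. Step 2 — v_5(60) = 1 (factor: 60 = (5^1 · 12); the sign does not affect v_p). Step 3 — |x − y|_5 = 5^{-1} = 1/5.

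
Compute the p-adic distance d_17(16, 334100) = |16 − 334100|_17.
d_17(16, 334100) = 1/83521

Step 1 — x − y = 16 − 334100 = -334084. Step 2 — v_17(-334084) = 4 (factor: -334084 = −(17^4 · 4); the sign does not affect v_p). Step 3 — |x − y|_17 = 17^{-4} = 1/83521.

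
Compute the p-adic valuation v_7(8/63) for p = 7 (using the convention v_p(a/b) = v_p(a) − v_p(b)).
v_7(8/63) = -1

Factor powers of 7 from the numerator and denominator of the reduced fraction: 8 = 7^0 · 8 and 63 = 7^1 · 9. Apply v_p(a/b) = v_p(a) − v_p(b): v_7(8/63) = 0 − 1 = -1.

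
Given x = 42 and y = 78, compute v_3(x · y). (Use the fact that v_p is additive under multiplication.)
v_3(3276) = 2

v_p(x) = 1 (factor: 42 = 3^1 · 14); v_p(y) = 1 (factor: 78 = 3^1 · 26). Additivity: v_p(xy) = v_p(x) + v_p(y) = 1 + 1 = 2. (Direct check: xy = 3276 = 3^2 · (364).)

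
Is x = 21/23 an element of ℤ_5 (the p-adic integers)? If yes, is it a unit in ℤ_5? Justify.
x ∈ ℤ_5^× (unit); v_5(x) = 0

ℤ_5 = {x ∈ ℚ_5 : v_5(x) ≥ 0} and ℤ_5^× = {x ∈ ℤ_5 : v_5(x) = 0}. Here v_5(21/23) = v_5(num) − v_5(den) = 0; compare against these criteria.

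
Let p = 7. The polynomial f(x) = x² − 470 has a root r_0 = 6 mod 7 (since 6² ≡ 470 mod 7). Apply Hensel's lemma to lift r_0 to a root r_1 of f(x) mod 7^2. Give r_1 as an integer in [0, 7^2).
r_1 = 34 (mod 49)

Hensel's recurrence: r_{i+1} = r_i − f(r_i)·(f′(r_i))^{-1} mod 7^{i+2}, with f′(x) = 2x. Iterate:
  r_0 = 6 (mod 7)
  r_1 = 34 (mod 49)
Final: r_1 = 34, and one checks f(r_1) ≡ 0 mod 7^2.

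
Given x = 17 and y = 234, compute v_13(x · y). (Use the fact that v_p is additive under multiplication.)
v_13(3978) = 1

v_p(x) = 0 (factor: 17 = 13^0 · 17); v_p(y) = 1 (factor: 234 = 13^1 · 18). Additivity: v_p(xy) = v_p(x) + v_p(y) = 0 + 1 = 1. (Direct check: xy = 3978 = 13^1 · (306).)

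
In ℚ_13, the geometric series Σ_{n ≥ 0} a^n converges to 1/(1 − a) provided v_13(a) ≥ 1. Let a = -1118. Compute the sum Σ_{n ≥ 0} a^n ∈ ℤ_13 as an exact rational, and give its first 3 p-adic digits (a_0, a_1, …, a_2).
Σ a^n = 1/(1 − a) = 1/1119;  first 3 digits = (1, 5, 5)

v_13(a) = 1 ≥ 1, so the series converges in ℤ_13 to 1/(1 − a) = 1/(1 − (-1118)) = 1/1119. Expand this rational in ℤ_13: compute digits iteratively via d_i = x_i mod 13, x_{i+1} = (x_i − d_i)/13. The first 3 digits are (1, 5, 5).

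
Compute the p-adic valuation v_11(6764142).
v_11(6764142) = 5

v_11(n) is the largest exponent k such that 11^k divides n. Factor out: 6764142 = 11^5 · 42. (Sign doesn't affect v_p.) So v_11(6764142) = 5.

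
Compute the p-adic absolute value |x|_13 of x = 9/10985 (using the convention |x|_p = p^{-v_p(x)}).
|9/10985|_13 = 2197

Step 1 — compute v_13(x) by factoring powers of 13 out of the numerator and denominator: v_13(9/10985) = -3. Step 2 — apply |x|_p = p^{-v_p(x)} = 13^{3} = 2197.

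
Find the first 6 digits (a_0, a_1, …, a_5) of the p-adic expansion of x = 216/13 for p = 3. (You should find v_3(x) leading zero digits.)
(a_0, …, a_5) = (0, 0, 0, 2, 0, 1)

v_3(216/13) = 3, so a_0 = ... = a_2 = 0. Factor out: x = 3^3 · u with u = 8/13 a unit in ℤ_3. Expand u iteratively via a_{v+i} = u_i mod 3, u_{i+1} = (u_i − a_{v+i})/3:
  u_0 = 8/13;  a_3 = 2;  u_1 = (u_0 − 2)/3 = -6/13
  u_1 = -6/13;  a_4 = 0;  u_2 = (u_1 − 0)/3 = -2/13
  u_2 = -2/13;  a_5 = 1;  u_3 = (u_2 − 1)/3 = -5/13
Digits: (0, 0, 0, 2, 0, 1).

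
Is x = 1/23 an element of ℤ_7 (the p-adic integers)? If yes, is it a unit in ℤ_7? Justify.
x ∈ ℤ_7^× (unit); v_7(x) = 0

ℤ_7 = {x ∈ ℚ_7 : v_7(x) ≥ 0} and ℤ_7^× = {x ∈ ℤ_7 : v_7(x) = 0}. Here v_7(1/23) = v_7(num) − v_7(den) = 0; compare against these criteria.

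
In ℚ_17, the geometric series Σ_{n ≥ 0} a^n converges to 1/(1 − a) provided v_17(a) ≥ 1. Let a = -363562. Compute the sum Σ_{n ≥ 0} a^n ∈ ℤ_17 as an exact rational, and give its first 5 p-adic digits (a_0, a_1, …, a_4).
Σ a^n = 1/(1 − a) = 1/363563;  first 5 digits = (1, 0, 0, 11, 12)

v_17(a) = 3 ≥ 1, so the series converges in ℤ_17 to 1/(1 − a) = 1/(1 − (-363562)) = 1/363563. Expand this rational in ℤ_17: compute digits iteratively via d_i = x_i mod 17, x_{i+1} = (x_i − d_i)/17. The first 5 digits are (1, 0, 0, 11, 12).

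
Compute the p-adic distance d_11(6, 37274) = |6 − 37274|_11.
d_11(6, 37274) = 1/1331

Step 1 — x − y = 6 − 37274 = -37268. Step 2 — v_11(-37268) = 3 (factor: -37268 = −(11^3 · 28); the sign does not affect v_p). Step 3 — |x − y|_11 = 11^{-3} = 1/1331.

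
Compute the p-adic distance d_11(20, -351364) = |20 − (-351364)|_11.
d_11(20, -351364) = 1/14641

Step 1 — x − y = 20 − (-351364) = 351384. Step 2 — v_11(351384) = 4 (factor: 351384 = (11^4 · 24); the sign does not affect v_p). Step 3 — |x − y|_11 = 11^{-4} = 1/14641.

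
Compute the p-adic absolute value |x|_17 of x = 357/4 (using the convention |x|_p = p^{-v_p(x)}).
|357/4|_17 = 1/17

Step 1 — compute v_17(x) by factoring powers of 17 out of the numerator and denominator: v_17(357/4) = 1. Step 2 — apply |x|_p = p^{-v_p(x)} = 17^{-1} = 1/17.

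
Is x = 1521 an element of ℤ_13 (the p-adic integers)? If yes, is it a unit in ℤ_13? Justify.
x ∈ ℤ_13 but not a unit; v_13(x) = 2 > 0

ℤ_13 = {x ∈ ℚ_13 : v_13(x) ≥ 0} and ℤ_13^× = {x ∈ ℤ_13 : v_13(x) = 0}. Here v_13(1521) = v_13(num) − v_13(den) = 2; compare against these criteria.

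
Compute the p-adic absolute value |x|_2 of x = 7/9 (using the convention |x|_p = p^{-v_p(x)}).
|7/9|_2 = 1

Step 1 — compute v_2(x) by factoring powers of 2 out of the numerator and denominator: v_2(7/9) = 0. Step 2 — apply |x|_p = p^{-v_p(x)} = 2^{0} = 1.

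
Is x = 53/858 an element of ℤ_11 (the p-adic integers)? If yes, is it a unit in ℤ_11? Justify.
x ∉ ℤ_11 (v_11(x) = -1 < 0)

ℤ_11 = {x ∈ ℚ_11 : v_11(x) ≥ 0} and ℤ_11^× = {x ∈ ℤ_11 : v_11(x) = 0}. Here v_11(53/858) = v_11(num) − v_11(den) = -1; compare against these criteria.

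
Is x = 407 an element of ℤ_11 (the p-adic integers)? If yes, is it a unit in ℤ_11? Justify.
x ∈ ℤ_11 but not a unit; v_11(x) = 1 > 0

ℤ_11 = {x ∈ ℚ_11 : v_11(x) ≥ 0} and ℤ_11^× = {x ∈ ℤ_11 : v_11(x) = 0}. Here v_11(407) = v_11(num) − v_11(den) = 1; compare against these criteria.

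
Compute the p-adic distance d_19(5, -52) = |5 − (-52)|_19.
d_19(5, -52) = 1/19

Step 1 — x − y = 5 − (-52) = 57. Step 2 — v_19(57) = 1 (factor: 57 = (19^1 · 3); the sign does not affect v_p). Step 3 — |x − y|_19 = 19^{-1} = 1/19.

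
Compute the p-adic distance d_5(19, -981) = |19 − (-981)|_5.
d_5(19, -981) = 1/125

Step 1 — x − y = 19 − (-981) = 1000. Step 2 — v_5(1000) = 3 (factor: 1000 = (5^3 · 8); the sign does not affect v_p). Step 3 — |x − y|_5 = 5^{-3} = 1/125.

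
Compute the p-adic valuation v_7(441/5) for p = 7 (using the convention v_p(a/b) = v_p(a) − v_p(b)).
v_7(441/5) = 2

Factor powers of 7 from the numerator and denominator of the reduced fraction: 441 = 7^2 · 9 and 5 = 7^0 · 5. Apply v_p(a/b) = v_p(a) − v_p(b): v_7(441/5) = 2 − 0 = 2.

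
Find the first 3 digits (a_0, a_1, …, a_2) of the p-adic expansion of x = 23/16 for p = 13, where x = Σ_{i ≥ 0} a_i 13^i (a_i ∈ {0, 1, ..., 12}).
(a_0, …, a_2) = (12, 0, 4)

v_13(23/16) = 0 (numerator and denominator both coprime to 13), so x ∈ ℤ_13^×. Compute digits iteratively via a_i = x_i mod 13, x_{i+1} = (x_i − a_i)/13, with x_0 = x:
  x_0 = 23/16;  a_0 = 12;  x_1 = (x_0 − 12)/13 = -13/16
  x_1 = -13/16;  a_1 = 0;  x_2 = (x_1 − 0)/13 = -1/16
  x_2 = -1/16;  a_2 = 4;  x_3 = (x_2 − 4)/13 = -5/16
Digits: (12, 0, 4).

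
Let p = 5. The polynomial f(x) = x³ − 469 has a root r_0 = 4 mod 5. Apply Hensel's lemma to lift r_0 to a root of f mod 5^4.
r_3 = 464 (mod 625)

Hensel: r_{i+1} = r_i − f(r_i)/f′(r_i) mod 5^{i+2}, where f′(x) = 3x². Iterate:
  r_0 = 4 (mod 5)
  r_1 = 14 (mod 25)
  r_2 = 89 (mod 125)
  r_3 = 464 (mod 625)
Final: r = 464 with f(r) ≡ 0 mod 5^4.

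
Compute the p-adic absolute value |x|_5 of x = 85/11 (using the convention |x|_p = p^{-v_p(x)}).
|85/11|_5 = 1/5

Step 1 — compute v_5(x) by factoring powers of 5 out of the numerator and denominator: v_5(85/11) = 1. Step 2 — apply |x|_p = p^{-v_p(x)} = 5^{-1} = 1/5.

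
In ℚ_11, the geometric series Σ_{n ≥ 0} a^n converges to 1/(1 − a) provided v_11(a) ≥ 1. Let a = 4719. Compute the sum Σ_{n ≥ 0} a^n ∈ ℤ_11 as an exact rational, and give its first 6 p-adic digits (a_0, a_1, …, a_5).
Σ a^n = 1/(1 − a) = -1/4718;  first 6 digits = (1, 0, 6, 3, 3, 6)

v_11(a) = 2 ≥ 1, so the series converges in ℤ_11 to 1/(1 − a) = 1/(1 − 4719) = -1/4718. Expand this rational in ℤ_11: compute digits iteratively via d_i = x_i mod 11, x_{i+1} = (x_i − d_i)/11. The first 6 digits are (1, 0, 6, 3, 3, 6).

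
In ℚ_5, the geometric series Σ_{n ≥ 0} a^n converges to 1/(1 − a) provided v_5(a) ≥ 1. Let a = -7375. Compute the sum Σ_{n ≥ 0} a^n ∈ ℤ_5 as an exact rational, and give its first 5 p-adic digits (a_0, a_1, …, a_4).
Σ a^n = 1/(1 − a) = 1/7376;  first 5 digits = (1, 0, 0, 1, 3)

v_5(a) = 3 ≥ 1, so the series converges in ℤ_5 to 1/(1 − a) = 1/(1 − (-7375)) = 1/7376. Expand this rational in ℤ_5: compute digits iteratively via d_i = x_i mod 5, x_{i+1} = (x_i − d_i)/5. The first 5 digits are (1, 0, 0, 1, 3).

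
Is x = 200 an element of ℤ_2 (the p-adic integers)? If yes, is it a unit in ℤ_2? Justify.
x ∈ ℤ_2 but not a unit; v_2(x) = 3 > 0

ℤ_2 = {x ∈ ℚ_2 : v_2(x) ≥ 0} and ℤ_2^× = {x ∈ ℤ_2 : v_2(x) = 0}. Here v_2(200) = v_2(num) − v_2(den) = 3; compare against these criteria.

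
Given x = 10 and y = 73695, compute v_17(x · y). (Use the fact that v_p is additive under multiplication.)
v_17(736950) = 3

v_p(x) = 0 (factor: 10 = 17^0 · 10); v_p(y) = 3 (factor: 73695 = 17^3 · 15). Additivity: v_p(xy) = v_p(x) + v_p(y) = 0 + 3 = 3. (Direct check: xy = 736950 = 17^3 · (150).)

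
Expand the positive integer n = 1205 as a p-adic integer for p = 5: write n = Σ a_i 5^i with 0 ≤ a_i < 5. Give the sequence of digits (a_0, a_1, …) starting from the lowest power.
(a_0, a_1, …) = (0, 1, 3, 4, 1)

Repeated division by 5 gives the digits low-to-high: 1205 = 1·5^1 + 3·5^2 + 4·5^3 + 1·5^4. Digit sequence: (0, 1, 3, 4, 1).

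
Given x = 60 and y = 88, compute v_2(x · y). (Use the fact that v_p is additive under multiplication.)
v_2(5280) = 5

v_p(x) = 2 (factor: 60 = 2^2 · 15); v_p(y) = 3 (factor: 88 = 2^3 · 11). Additivity: v_p(xy) = v_p(x) + v_p(y) = 2 + 3 = 5. (Direct check: xy = 5280 = 2^5 · (165).)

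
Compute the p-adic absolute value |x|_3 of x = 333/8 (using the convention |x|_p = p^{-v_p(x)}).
|333/8|_3 = 1/9

Step 1 — compute v_3(x) by factoring powers of 3 out of the numerator and denominator: v_3(333/8) = 2. Step 2 — apply |x|_p = p^{-v_p(x)} = 3^{-2} = 1/9.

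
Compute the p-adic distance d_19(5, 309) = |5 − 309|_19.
d_19(5, 309) = 1/19

Step 1 — x − y = 5 − 309 = -304. Step 2 — v_19(-304) = 1 (factor: -304 = −(19^1 · 16); the sign does not affect v_p). Step 3 — |x − y|_19 = 19^{-1} = 1/19.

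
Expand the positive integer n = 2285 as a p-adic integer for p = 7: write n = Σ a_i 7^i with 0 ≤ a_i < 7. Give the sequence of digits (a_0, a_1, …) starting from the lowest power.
(a_0, a_1, …) = (3, 4, 4, 6)

Repeated division by 7 gives the digits low-to-high: 2285 = 3 + 4·7^1 + 4·7^2 + 6·7^3. Digit sequence: (3, 4, 4, 6).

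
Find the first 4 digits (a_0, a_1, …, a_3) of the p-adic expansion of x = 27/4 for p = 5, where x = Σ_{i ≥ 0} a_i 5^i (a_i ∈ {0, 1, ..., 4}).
(a_0, …, a_3) = (3, 2, 1, 1)

v_5(27/4) = 0 (numerator and denominator both coprime to 5), so x ∈ ℤ_5^×. Compute digits iteratively via a_i = x_i mod 5, x_{i+1} = (x_i − a_i)/5, with x_0 = x:
  x_0 = 27/4;  a_0 = 3;  x_1 = (x_0 − 3)/5 = 3/4
  x_1 = 3/4;  a_1 = 2;  x_2 = (x_1 − 2)/5 = -1/4
  x_2 = -1/4;  a_2 = 1;  x_3 = (x_2 − 1)/5 = -1/4
  x_3 = -1/4;  a_3 = 1;  x_4 = (x_3 − 1)/5 = -1/4
Digits: (3, 2, 1, 1).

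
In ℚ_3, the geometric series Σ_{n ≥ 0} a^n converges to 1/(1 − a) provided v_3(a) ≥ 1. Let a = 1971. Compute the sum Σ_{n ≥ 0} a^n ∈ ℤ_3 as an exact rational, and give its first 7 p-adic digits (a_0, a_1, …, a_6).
Σ a^n = 1/(1 − a) = -1/1970;  first 7 digits = (1, 0, 0, 1, 0, 2, 0)

v_3(a) = 3 ≥ 1, so the series converges in ℤ_3 to 1/(1 − a) = 1/(1 − 1971) = -1/1970. Expand this rational in ℤ_3: compute digits iteratively via d_i = x_i mod 3, x_{i+1} = (x_i − d_i)/3. The first 7 digits are (1, 0, 0, 1, 0, 2, 0).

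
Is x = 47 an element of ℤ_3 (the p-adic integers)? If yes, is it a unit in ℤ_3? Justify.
x ∈ ℤ_3^× (unit); v_3(x) = 0

ℤ_3 = {x ∈ ℚ_3 : v_3(x) ≥ 0} and ℤ_3^× = {x ∈ ℤ_3 : v_3(x) = 0}. Here v_3(47) = v_3(num) − v_3(den) = 0; compare against these criteria.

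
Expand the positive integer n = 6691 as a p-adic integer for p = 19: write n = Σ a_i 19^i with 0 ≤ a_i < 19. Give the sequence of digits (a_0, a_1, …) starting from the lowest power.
(a_0, a_1, …) = (3, 10, 18)

Repeated division by 19 gives the digits low-to-high: 6691 = 3 + 10·19^1 + 18·19^2. Digit sequence: (3, 10, 18).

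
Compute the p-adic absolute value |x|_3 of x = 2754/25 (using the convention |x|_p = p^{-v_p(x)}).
|2754/25|_3 = 1/81

Step 1 — compute v_3(x) by factoring powers of 3 out of the numerator and denominator: v_3(2754/25) = 4. Step 2 — apply |x|_p = p^{-v_p(x)} = 3^{-4} = 1/81.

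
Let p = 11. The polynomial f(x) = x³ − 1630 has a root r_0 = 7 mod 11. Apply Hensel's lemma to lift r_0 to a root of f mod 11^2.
r_1 = 117 (mod 121)

Hensel: r_{i+1} = r_i − f(r_i)/f′(r_i) mod 11^{i+2}, where f′(x) = 3x². Iterate:
  r_0 = 7 (mod 11)
  r_1 = 117 (mod 121)
Final: r = 117 with f(r) ≡ 0 mod 11^2.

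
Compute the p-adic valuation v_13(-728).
v_13(-728) = 1

v_13(n) is the largest exponent k such that 13^k divides n. Factor out: -728 = -13^1 · 56. (Sign doesn't affect v_p.) So v_13(-728) = 1.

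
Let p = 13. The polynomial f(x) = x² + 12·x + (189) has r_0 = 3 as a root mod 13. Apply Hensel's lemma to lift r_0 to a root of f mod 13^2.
r_1 = 159 (mod 169)

Hensel: r_{i+1} = r_i − f(r_i)·(f′(r_i))^{-1} mod 13^{i+2}, f′(x) = 2x + 12. Iterate:
  r_0 = 3 (mod 13)
  r_1 = 159 (mod 169)
Final: r = 159 satisfies f(r) ≡ 0 mod 13^2.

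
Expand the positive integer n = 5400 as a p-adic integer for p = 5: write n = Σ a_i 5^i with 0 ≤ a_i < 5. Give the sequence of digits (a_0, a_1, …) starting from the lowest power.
(a_0, a_1, …) = (0, 0, 1, 3, 3, 1)

Repeated division by 5 gives the digits low-to-high: 5400 = 1·5^2 + 3·5^3 + 3·5^4 + 1·5^5. Digit sequence: (0, 0, 1, 3, 3, 1).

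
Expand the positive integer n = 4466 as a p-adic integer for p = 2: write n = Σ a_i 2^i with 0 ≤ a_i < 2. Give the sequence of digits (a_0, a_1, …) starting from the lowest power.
(a_0, a_1, …) = (0, 1, 0, 0, 1, 1, 1, 0, 1, 0, 0, 0, 1)

Repeated division by 2 gives the digits low-to-high: 4466 = 1·2^1 + 1·2^4 + 1·2^5 + 1·2^6 + 1·2^8 + 1·2^12. Digit sequence: (0, 1, 0, 0, 1, 1, 1, 0, 1, 0, 0, 0, 1).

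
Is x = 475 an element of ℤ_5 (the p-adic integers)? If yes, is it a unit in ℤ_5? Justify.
x ∈ ℤ_5 but not a unit; v_5(x) = 2 > 0

ℤ_5 = {x ∈ ℚ_5 : v_5(x) ≥ 0} and ℤ_5^× = {x ∈ ℤ_5 : v_5(x) = 0}. Here v_5(475) = v_5(num) − v_5(den) = 2; compare against these criteria.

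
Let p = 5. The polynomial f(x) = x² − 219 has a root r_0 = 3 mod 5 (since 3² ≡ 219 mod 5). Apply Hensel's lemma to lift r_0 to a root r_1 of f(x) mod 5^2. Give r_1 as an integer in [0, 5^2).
r_1 = 13 (mod 25)

Hensel's recurrence: r_{i+1} = r_i − f(r_i)·(f′(r_i))^{-1} mod 5^{i+2}, with f′(x) = 2x. Iterate:
  r_0 = 3 (mod 5)
  r_1 = 13 (mod 25)
Final: r_1 = 13, and one checks f(r_1) ≡ 0 mod 5^2.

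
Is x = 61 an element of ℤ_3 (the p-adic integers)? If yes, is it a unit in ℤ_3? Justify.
x ∈ ℤ_3^× (unit); v_3(x) = 0

ℤ_3 = {x ∈ ℚ_3 : v_3(x) ≥ 0} and ℤ_3^× = {x ∈ ℤ_3 : v_3(x) = 0}. Here v_3(61) = v_3(num) − v_3(den) = 0; compare against these criteria.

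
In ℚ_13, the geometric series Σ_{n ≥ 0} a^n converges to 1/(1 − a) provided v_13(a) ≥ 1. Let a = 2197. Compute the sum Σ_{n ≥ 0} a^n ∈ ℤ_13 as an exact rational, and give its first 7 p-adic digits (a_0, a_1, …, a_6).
Σ a^n = 1/(1 − a) = -1/2196;  first 7 digits = (1, 0, 0, 1, 0, 0, 1)

v_13(a) = 3 ≥ 1, so the series converges in ℤ_13 to 1/(1 − a) = 1/(1 − 2197) = -1/2196. Expand this rational in ℤ_13: compute digits iteratively via d_i = x_i mod 13, x_{i+1} = (x_i − d_i)/13. The first 7 digits are (1, 0, 0, 1, 0, 0, 1).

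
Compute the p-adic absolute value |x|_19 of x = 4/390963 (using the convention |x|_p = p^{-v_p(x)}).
|4/390963|_19 = 130321

Step 1 — compute v_19(x) by factoring powers of 19 out of the numerator and denominator: v_19(4/390963) = -4. Step 2 — apply |x|_p = p^{-v_p(x)} = 19^{4} = 130321.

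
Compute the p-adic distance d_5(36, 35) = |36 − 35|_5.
d_5(36, 35) = 1

Step 1 — x − y = 36 − 35 = 1. Step 2 — v_5(1) = 0 (factor: 1 = (5^0 · 1); the sign does not affect v_p). Step 3 — |x − y|_5 = 5^{0} = 1.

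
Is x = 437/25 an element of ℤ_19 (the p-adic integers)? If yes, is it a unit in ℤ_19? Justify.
x ∈ ℤ_19 but not a unit; v_19(x) = 1 > 0

ℤ_19 = {x ∈ ℚ_19 : v_19(x) ≥ 0} and ℤ_19^× = {x ∈ ℤ_19 : v_19(x) = 0}. Here v_19(437/25) = v_19(num) − v_19(den) = 1; compare against these criteria.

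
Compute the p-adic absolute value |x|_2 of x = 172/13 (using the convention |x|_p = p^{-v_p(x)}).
|172/13|_2 = 1/4

Step 1 — compute v_2(x) by factoring powers of 2 out of the numerator and denominator: v_2(172/13) = 2. Step 2 — apply |x|_p = p^{-v_p(x)} = 2^{-2} = 1/4.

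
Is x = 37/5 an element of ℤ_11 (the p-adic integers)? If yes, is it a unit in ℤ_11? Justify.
x ∈ ℤ_11^× (unit); v_11(x) = 0

ℤ_11 = {x ∈ ℚ_11 : v_11(x) ≥ 0} and ℤ_11^× = {x ∈ ℤ_11 : v_11(x) = 0}. Here v_11(37/5) = v_11(num) − v_11(den) = 0; compare against these criteria.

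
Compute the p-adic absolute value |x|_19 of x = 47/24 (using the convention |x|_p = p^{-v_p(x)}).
|47/24|_19 = 1

Step 1 — compute v_19(x) by factoring powers of 19 out of the numerator and denominator: v_19(47/24) = 0. Step 2 — apply |x|_p = p^{-v_p(x)} = 19^{0} = 1.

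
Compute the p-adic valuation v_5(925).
v_5(925) = 2

v_5(n) is the largest exponent k such that 5^k divides n. Factor out: 925 = 5^2 · 37. (Sign doesn't affect v_p.) So v_5(925) = 2.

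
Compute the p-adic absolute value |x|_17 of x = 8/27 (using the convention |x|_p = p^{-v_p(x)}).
|8/27|_17 = 1

Step 1 — compute v_17(x) by factoring powers of 17 out of the numerator and denominator: v_17(8/27) = 0. Step 2 — apply |x|_p = p^{-v_p(x)} = 17^{0} = 1.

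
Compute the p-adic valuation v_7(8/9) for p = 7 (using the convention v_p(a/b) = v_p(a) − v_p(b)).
v_7(8/9) = 0

Factor powers of 7 from the numerator and denominator of the reduced fraction: 8 = 7^0 · 8 and 9 = 7^0 · 9. Apply v_p(a/b) = v_p(a) − v_p(b): v_7(8/9) = 0 − 0 = 0.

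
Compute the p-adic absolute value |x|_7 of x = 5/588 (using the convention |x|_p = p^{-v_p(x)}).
|5/588|_7 = 49

Step 1 — compute v_7(x) by factoring powers of 7 out of the numerator and denominator: v_7(5/588) = -2. Step 2 — apply |x|_p = p^{-v_p(x)} = 7^{2} = 49.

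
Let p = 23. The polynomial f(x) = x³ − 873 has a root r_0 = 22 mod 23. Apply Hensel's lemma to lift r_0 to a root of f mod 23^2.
r_1 = 114 (mod 529)

Hensel: r_{i+1} = r_i − f(r_i)/f′(r_i) mod 23^{i+2}, where f′(x) = 3x². Iterate:
  r_0 = 22 (mod 23)
  r_1 = 114 (mod 529)
Final: r = 114 with f(r) ≡ 0 mod 23^2.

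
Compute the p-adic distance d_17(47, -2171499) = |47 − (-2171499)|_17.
d_17(47, -2171499) = 1/83521

Step 1 — x − y = 47 − (-2171499) = 2171546. Step 2 — v_17(2171546) = 4 (factor: 2171546 = (17^4 · 26); the sign does not affect v_p). Step 3 — |x − y|_17 = 17^{-4} = 1/83521.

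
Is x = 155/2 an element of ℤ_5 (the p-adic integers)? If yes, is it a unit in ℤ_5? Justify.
x ∈ ℤ_5 but not a unit; v_5(x) = 1 > 0

ℤ_5 = {x ∈ ℚ_5 : v_5(x) ≥ 0} and ℤ_5^× = {x ∈ ℤ_5 : v_5(x) = 0}. Here v_5(155/2) = v_5(num) − v_5(den) = 1; compare against these criteria.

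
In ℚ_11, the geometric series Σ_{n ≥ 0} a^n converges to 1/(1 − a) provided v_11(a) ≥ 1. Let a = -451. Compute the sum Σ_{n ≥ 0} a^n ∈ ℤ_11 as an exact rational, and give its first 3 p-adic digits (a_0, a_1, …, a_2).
Σ a^n = 1/(1 − a) = 1/452;  first 3 digits = (1, 3, 5)

v_11(a) = 1 ≥ 1, so the series converges in ℤ_11 to 1/(1 − a) = 1/(1 − (-451)) = 1/452. Expand this rational in ℤ_11: compute digits iteratively via d_i = x_i mod 11, x_{i+1} = (x_i − d_i)/11. The first 3 digits are (1, 3, 5).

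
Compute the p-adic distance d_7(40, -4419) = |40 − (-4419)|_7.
d_7(40, -4419) = 1/343

Step 1 — x − y = 40 − (-4419) = 4459. Step 2 — v_7(4459) = 3 (factor: 4459 = (7^3 · 13); the sign does not affect v_p). Step 3 — |x − y|_7 = 7^{-3} = 1/343.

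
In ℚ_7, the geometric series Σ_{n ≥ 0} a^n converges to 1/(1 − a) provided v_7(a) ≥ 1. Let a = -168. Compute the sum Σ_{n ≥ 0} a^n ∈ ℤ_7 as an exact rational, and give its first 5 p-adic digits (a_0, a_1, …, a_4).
Σ a^n = 1/(1 − a) = 1/169;  first 5 digits = (1, 4, 5, 5, 0)

v_7(a) = 1 ≥ 1, so the series converges in ℤ_7 to 1/(1 − a) = 1/(1 − (-168)) = 1/169. Expand this rational in ℤ_7: compute digits iteratively via d_i = x_i mod 7, x_{i+1} = (x_i − d_i)/7. The first 5 digits are (1, 4, 5, 5, 0).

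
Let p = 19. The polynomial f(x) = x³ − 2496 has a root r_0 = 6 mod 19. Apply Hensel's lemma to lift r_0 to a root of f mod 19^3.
r_2 = 348 (mod 6859)

Hensel: r_{i+1} = r_i − f(r_i)/f′(r_i) mod 19^{i+2}, where f′(x) = 3x². Iterate:
  r_0 = 6 (mod 19)
  r_1 = 348 (mod 361)
  r_2 = 348 (mod 6859)
Final: r = 348 with f(r) ≡ 0 mod 19^3.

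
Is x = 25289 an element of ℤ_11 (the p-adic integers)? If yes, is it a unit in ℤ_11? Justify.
x ∈ ℤ_11 but not a unit; v_11(x) = 3 > 0

ℤ_11 = {x ∈ ℚ_11 : v_11(x) ≥ 0} and ℤ_11^× = {x ∈ ℤ_11 : v_11(x) = 0}. Here v_11(25289) = v_11(num) − v_11(den) = 3; compare against these criteria.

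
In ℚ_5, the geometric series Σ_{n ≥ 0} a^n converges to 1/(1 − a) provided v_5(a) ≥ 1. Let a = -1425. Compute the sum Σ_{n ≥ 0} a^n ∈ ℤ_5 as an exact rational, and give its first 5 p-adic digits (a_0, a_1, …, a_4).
Σ a^n = 1/(1 − a) = 1/1426;  first 5 digits = (1, 0, 3, 3, 1)

v_5(a) = 2 ≥ 1, so the series converges in ℤ_5 to 1/(1 − a) = 1/(1 − (-1425)) = 1/1426. Expand this rational in ℤ_5: compute digits iteratively via d_i = x_i mod 5, x_{i+1} = (x_i − d_i)/5. The first 5 digits are (1, 0, 3, 3, 1).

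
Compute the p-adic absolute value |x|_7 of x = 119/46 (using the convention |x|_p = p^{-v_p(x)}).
|119/46|_7 = 1/7

Step 1 — compute v_7(x) by factoring powers of 7 out of the numerator and denominator: v_7(119/46) = 1. Step 2 — apply |x|_p = p^{-v_p(x)} = 7^{-1} = 1/7.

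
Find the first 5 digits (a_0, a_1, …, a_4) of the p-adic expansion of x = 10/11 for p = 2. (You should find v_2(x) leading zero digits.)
(a_0, …, a_4) = (0, 1, 1, 1, 1)

v_2(10/11) = 1, so a_0 = ... = a_0 = 0. Factor out: x = 2^1 · u with u = 5/11 a unit in ℤ_2. Expand u iteratively via a_{v+i} = u_i mod 2, u_{i+1} = (u_i − a_{v+i})/2:
  u_0 = 5/11;  a_1 = 1;  u_1 = (u_0 − 1)/2 = -3/11
  u_1 = -3/11;  a_2 = 1;  u_2 = (u_1 − 1)/2 = -7/11
  u_2 = -7/11;  a_3 = 1;  u_3 = (u_2 − 1)/2 = -9/11
  u_3 = -9/11;  a_4 = 1;  u_4 = (u_3 − 1)/2 = -10/11
Digits: (0, 1, 1, 1, 1).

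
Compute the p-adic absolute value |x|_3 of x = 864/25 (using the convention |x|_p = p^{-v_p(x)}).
|864/25|_3 = 1/27

Step 1 — compute v_3(x) by factoring powers of 3 out of the numerator and denominator: v_3(864/25) = 3. Step 2 — apply |x|_p = p^{-v_p(x)} = 3^{-3} = 1/27.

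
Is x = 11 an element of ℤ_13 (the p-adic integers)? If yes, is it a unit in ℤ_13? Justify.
x ∈ ℤ_13^× (unit); v_13(x) = 0

ℤ_13 = {x ∈ ℚ_13 : v_13(x) ≥ 0} and ℤ_13^× = {x ∈ ℤ_13 : v_13(x) = 0}. Here v_13(11) = v_13(num) − v_13(den) = 0; compare against these criteria.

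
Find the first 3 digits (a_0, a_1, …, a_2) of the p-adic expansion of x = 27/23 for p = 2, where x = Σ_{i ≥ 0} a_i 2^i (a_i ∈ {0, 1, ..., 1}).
(a_0, …, a_2) = (1, 0, 1)

v_2(27/23) = 0 (numerator and denominator both coprime to 2), so x ∈ ℤ_2^×. Compute digits iteratively via a_i = x_i mod 2, x_{i+1} = (x_i − a_i)/2, with x_0 = x:
  x_0 = 27/23;  a_0 = 1;  x_1 = (x_0 − 1)/2 = 2/23
  x_1 = 2/23;  a_1 = 0;  x_2 = (x_1 − 0)/2 = 1/23
  x_2 = 1/23;  a_2 = 1;  x_3 = (x_2 − 1)/2 = -11/23
Digits: (1, 0, 1).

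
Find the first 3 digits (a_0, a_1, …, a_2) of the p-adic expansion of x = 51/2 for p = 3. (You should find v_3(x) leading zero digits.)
(a_0, …, a_2) = (0, 1, 1)

v_3(51/2) = 1, so a_0 = ... = a_0 = 0. Factor out: x = 3^1 · u with u = 17/2 a unit in ℤ_3. Expand u iteratively via a_{v+i} = u_i mod 3, u_{i+1} = (u_i − a_{v+i})/3:
  u_0 = 17/2;  a_1 = 1;  u_1 = (u_0 − 1)/3 = 5/2
  u_1 = 5/2;  a_2 = 1;  u_2 = (u_1 − 1)/3 = 1/2
Digits: (0, 1, 1).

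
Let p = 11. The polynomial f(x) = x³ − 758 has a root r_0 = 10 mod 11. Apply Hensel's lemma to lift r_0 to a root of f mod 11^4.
r_3 = 3035 (mod 14641)

Hensel: r_{i+1} = r_i − f(r_i)/f′(r_i) mod 11^{i+2}, where f′(x) = 3x². Iterate:
  r_0 = 10 (mod 11)
  r_1 = 10 (mod 121)
  r_2 = 373 (mod 1331)
  r_3 = 3035 (mod 14641)
Final: r = 3035 with f(r) ≡ 0 mod 11^4.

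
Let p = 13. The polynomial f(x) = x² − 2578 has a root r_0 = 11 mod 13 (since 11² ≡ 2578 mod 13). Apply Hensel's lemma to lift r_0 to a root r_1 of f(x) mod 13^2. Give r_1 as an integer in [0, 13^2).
r_1 = 115 (mod 169)

Hensel's recurrence: r_{i+1} = r_i − f(r_i)·(f′(r_i))^{-1} mod 13^{i+2}, with f′(x) = 2x. Iterate:
  r_0 = 11 (mod 13)
  r_1 = 115 (mod 169)
Final: r_1 = 115, and one checks f(r_1) ≡ 0 mod 13^2.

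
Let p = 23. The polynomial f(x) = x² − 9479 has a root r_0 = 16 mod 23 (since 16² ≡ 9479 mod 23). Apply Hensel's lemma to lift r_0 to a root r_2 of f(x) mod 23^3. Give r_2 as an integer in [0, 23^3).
r_2 = 5743 (mod 12167)

Hensel's recurrence: r_{i+1} = r_i − f(r_i)·(f′(r_i))^{-1} mod 23^{i+2}, with f′(x) = 2x. Iterate:
  r_0 = 16 (mod 23)
  r_1 = 453 (mod 529)
  r_2 = 5743 (mod 12167)
Final: r_2 = 5743, and one checks f(r_2) ≡ 0 mod 23^3.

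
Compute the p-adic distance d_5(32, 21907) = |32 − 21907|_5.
d_5(32, 21907) = 1/3125

Step 1 — x − y = 32 − 21907 = -21875. Step 2 — v_5(-21875) = 5 (factor: -21875 = −(5^5 · 7); the sign does not affect v_p). Step 3 — |x − y|_5 = 5^{-5} = 1/3125.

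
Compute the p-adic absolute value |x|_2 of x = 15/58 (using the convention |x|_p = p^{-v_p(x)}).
|15/58|_2 = 2

Step 1 — compute v_2(x) by factoring powers of 2 out of the numerator and denominator: v_2(15/58) = -1. Step 2 — apply |x|_p = p^{-v_p(x)} = 2^{1} = 2.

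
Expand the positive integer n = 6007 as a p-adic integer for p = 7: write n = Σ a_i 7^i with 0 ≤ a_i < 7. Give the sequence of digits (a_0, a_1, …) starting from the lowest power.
(a_0, a_1, …) = (1, 4, 3, 3, 2)

Repeated division by 7 gives the digits low-to-high: 6007 = 1 + 4·7^1 + 3·7^2 + 3·7^3 + 2·7^4. Digit sequence: (1, 4, 3, 3, 2).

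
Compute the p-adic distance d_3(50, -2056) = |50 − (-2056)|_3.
d_3(50, -2056) = 1/81

Step 1 — x − y = 50 − (-2056) = 2106. Step 2 — v_3(2106) = 4 (factor: 2106 = (3^4 · 26); the sign does not affect v_p). Step 3 — |x − y|_3 = 3^{-4} = 1/81.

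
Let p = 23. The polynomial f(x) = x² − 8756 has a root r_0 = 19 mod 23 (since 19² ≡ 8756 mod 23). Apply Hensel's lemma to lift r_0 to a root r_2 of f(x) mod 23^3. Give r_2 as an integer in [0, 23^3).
r_2 = 5516 (mod 12167)

Hensel's recurrence: r_{i+1} = r_i − f(r_i)·(f′(r_i))^{-1} mod 23^{i+2}, with f′(x) = 2x. Iterate:
  r_0 = 19 (mod 23)
  r_1 = 226 (mod 529)
  r_2 = 5516 (mod 12167)
Final: r_2 = 5516, and one checks f(r_2) ≡ 0 mod 23^3.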